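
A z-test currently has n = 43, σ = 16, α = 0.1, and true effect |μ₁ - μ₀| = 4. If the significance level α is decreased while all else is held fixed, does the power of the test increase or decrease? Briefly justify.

Power decreases: a smaller α raises the critical value, so less of the H₁ sampling distribution falls in the rejection region.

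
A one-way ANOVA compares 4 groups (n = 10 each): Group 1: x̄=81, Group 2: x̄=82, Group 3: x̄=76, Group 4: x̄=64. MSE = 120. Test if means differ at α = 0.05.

Grand mean = 75.75. SS_between = 2047.5, MS_between = 682.5. F = 5.688, F_crit ≈ 2.866. Reject H₀.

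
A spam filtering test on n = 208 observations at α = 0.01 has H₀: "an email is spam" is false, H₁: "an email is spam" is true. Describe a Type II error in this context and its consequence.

Type II error: failing to reject H₀ when it is false — concluding that an email is spam is not supported when in fact it is. Consequence: a spam email lands in the inbox.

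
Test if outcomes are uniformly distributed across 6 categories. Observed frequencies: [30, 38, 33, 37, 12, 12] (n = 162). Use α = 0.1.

Expected = 27 each. χ² = Σ(O-E)²/E = 26.519. df = 5, critical value = 9.236. Reject H₀.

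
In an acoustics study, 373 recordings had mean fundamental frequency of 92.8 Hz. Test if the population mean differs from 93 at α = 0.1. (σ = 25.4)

z = (x̄ - μ₀)/(σ/√n) = (92.8 - 93)/(25.4/√373) = -0.152. Critical value: ±1.645. Since |-0.152| ≤ 1.645, Fail to reject H₀.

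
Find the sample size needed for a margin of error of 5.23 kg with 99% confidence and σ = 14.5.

n = (z*σ/E)² = (2.576×14.5/5.23)² = 51.01 → n = 52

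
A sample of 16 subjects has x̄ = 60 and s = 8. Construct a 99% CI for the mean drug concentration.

CI = x̄ ± t*(s/√n) = 60 ± 2.947(8/√16) = (54.11, 65.89)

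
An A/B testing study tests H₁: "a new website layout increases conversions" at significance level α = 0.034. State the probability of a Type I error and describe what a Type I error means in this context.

P(Type I error) = α = 0.034. A Type I error is rejecting H₀ when H₀ is actually true (false positive) — here, concluding that a new website layout increases conversions when in fact this is not the case. Consequence: rolling out a layout that doesn't actually help — wasted engineering effort.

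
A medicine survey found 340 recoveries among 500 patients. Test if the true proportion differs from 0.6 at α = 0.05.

p̂ = 0.68, p₀ = 0.6. z = (p̂ - p₀)/√(p₀(1-p₀)/n) = 3.651. Critical: ±1.96. Reject H₀.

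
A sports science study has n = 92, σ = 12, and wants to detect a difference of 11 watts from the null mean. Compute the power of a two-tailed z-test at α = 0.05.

SE = σ/√n = 12/√92 = 1.251. Non-centrality λ = d/SE = 11/1.251 = 8.792. Power ≈ Φ(λ - z_{α/2}) = Φ(8.792 - 1.96) = Φ(6.832) = 1.0.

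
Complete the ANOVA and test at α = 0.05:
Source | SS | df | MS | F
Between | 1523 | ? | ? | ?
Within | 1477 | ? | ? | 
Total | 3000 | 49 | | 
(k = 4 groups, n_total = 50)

df_between = 3, df_within = 46. MS_between = 507.67, MS_within = 32.11. F = 15.811, F_crit ≈ 2.807. Reject H₀.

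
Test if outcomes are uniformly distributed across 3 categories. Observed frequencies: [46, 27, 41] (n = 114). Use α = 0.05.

Expected = 38 each. χ² = Σ(O-E)²/E = 5.105. df = 2, critical value = 5.991. Fail to reject H₀.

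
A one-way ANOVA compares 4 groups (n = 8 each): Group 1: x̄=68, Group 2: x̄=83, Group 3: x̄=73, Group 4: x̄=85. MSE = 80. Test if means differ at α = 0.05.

Grand mean = 77.25. SS_between = 1574.0, MS_between = 524.67. F = 6.558, F_crit ≈ 2.947. Reject H₀.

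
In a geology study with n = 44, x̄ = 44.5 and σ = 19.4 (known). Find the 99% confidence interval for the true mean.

CI = x̄ ± z*(σ/√n) = 44.5 ± 2.576(19.4/√44) = 44.5 ± 7.53 = (36.97, 52.03)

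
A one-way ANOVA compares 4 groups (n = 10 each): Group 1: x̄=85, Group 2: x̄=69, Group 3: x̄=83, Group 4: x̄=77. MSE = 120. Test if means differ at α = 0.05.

Grand mean = 78.5. SS_between = 1550.0, MS_between = 516.67. F = 4.306, F_crit ≈ 2.866. Reject H₀.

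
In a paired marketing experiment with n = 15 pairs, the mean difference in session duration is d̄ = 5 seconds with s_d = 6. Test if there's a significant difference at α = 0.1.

t = d̄/(s_d/√n) = 5/(6/√15) = 3.227. df = 14, critical t = ±1.761. Reject H₀.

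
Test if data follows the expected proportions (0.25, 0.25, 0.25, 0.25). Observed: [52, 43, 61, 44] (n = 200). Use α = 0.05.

Expected: [50.0, 50.0, 50.0, 50.0]. χ² = 4.2. df = 3, critical = 7.815. Fail to reject H₀.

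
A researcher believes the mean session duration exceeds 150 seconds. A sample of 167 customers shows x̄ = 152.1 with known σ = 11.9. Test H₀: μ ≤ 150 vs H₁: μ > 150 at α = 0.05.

z = 2.281. Critical value: 1.645. Reject H₀.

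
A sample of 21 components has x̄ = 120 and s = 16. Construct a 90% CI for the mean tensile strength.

CI = x̄ ± t*(s/√n) = 120 ± 1.725(16/√21) = (113.98, 126.02)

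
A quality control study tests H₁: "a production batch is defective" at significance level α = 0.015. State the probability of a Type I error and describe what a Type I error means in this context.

P(Type I error) = α = 0.015. A Type I error is rejecting H₀ when H₀ is actually true (false positive) — here, concluding that a production batch is defective when in fact this is not the case. Consequence: scrapping a good batch — wasted material and cost for no reason.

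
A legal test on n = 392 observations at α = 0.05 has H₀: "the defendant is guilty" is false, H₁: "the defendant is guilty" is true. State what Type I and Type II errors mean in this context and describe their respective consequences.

Type I (false positive): concluding that the defendant is guilty when it is not — convicting an innocent person. Type II (false negative): failing to conclude that the defendant is guilty when it is — acquitting a guilty person. Which is costlier depends on domain priorities and is a judgement call rather than a statistical fact.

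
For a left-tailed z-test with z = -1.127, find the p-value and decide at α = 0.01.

p = P(Z < -1.127) = Φ(-1.127) ≈ 0.1299. Since p ≥ 0.01, fail to reject H₀ (not significant) at α = 0.01.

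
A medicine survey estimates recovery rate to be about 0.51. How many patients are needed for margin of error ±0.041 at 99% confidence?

n = z²p(1-p)/E² = 2.576²×0.51×0.49/0.041² = 986.5 → n = 987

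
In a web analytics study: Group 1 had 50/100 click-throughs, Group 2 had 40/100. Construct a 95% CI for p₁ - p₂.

p̂₁ = 0.5, p̂₂ = 0.4. Difference = 0.1. CI = (-0.037, 0.237)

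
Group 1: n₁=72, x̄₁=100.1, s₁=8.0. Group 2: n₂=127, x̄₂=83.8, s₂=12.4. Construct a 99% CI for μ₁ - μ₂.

Difference = 16.3. SE = √(8.0²/72 + 12.4²/127) = 1.449. CI = (12.57, 20.03)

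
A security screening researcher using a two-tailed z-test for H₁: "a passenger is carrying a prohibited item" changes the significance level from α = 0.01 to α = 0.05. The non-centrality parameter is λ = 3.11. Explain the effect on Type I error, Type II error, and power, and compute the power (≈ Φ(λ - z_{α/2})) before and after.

Increasing α from 0.01 to 0.05:
• Type I error rate increases (α is the Type I rate by definition).
• Critical value moves from z_{α/2} = 2.576 to 1.96, so power = Φ(λ - z_{α/2}) goes from Φ(3.11 - 2.576) = 0.703 to Φ(3.11 - 1.96) = 0.875.
• Type II error rate β = 1 - power therefore decreases (0.297 → 0.125).
Appropriate when false negatives are costly — here, letting a prohibited item through — security breach.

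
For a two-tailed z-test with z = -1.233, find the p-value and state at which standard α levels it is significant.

p = 2·P(Z > |-1.233|) = 2·(1 - Φ(1.233)) ≈ 0.2176. Not significant at any standard level.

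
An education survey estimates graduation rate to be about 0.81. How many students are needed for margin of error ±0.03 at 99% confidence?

n = z²p(1-p)/E² = 2.576²×0.81×0.19/0.03² = 1134.7 → n = 1135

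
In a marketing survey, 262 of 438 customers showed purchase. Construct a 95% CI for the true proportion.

p̂ = 0.598. CI = p̂ ± z*√(p̂(1-p̂)/n) = (0.552, 0.644)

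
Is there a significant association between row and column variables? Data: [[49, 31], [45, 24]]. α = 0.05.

χ² = 0.25. df = 1, critical = 3.841. Fail to reject H₀. No evidence of dependence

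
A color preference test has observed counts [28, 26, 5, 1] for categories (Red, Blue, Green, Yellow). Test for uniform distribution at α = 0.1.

Expected = 15 each. χ² = Σ(O-E)²/E = 39.067. df = 3, critical value = 6.251. Reject H₀.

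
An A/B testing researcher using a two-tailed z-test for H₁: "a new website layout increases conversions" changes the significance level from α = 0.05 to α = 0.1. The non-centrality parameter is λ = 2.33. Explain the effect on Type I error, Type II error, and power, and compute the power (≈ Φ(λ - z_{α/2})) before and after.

Increasing α from 0.05 to 0.1:
• Type I error rate increases (α is the Type I rate by definition).
• Critical value moves from z_{α/2} = 1.96 to 1.645, so power = Φ(λ - z_{α/2}) goes from Φ(2.33 - 1.96) = 0.644 to Φ(2.33 - 1.645) = 0.753.
• Type II error rate β = 1 - power therefore decreases (0.356 → 0.247).
Appropriate when false negatives are costly — here, discarding a layout that would have improved conversions — lost revenue.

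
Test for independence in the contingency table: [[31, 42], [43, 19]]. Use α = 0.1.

χ² = 9.787. df = 1, critical = 2.706. Reject H₀. Variables are dependent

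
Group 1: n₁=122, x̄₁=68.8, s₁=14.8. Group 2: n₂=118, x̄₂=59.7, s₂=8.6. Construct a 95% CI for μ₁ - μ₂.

Difference = 9.1. SE = √(14.8²/122 + 8.6²/118) = 1.556. CI = (6.05, 12.15)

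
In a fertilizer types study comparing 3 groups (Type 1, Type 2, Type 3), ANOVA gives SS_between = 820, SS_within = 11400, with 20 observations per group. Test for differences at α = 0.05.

df_between = 2, df_within = 57. F = MS_between/MS_within = 410.0/200.0 = 2.05. F_crit ≈ 3.159. Fail to reject H₀.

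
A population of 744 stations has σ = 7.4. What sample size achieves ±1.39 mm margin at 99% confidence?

Without FPC: n₀ = (2.576×7.4/1.39)² = 188.073. With FPC: n = n₀N/(n₀+N-1) = 150.3 → n = 151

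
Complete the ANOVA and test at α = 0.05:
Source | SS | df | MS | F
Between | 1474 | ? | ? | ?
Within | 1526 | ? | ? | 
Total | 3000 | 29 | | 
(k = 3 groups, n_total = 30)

df_between = 2, df_within = 27. MS_between = 737.0, MS_within = 56.52. F = 13.04, F_crit ≈ 3.354. Reject H₀.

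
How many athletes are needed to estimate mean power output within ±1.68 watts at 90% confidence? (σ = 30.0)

n = (z*σ/E)² = (1.645×30.0/1.68)² = 862.9 → n = 863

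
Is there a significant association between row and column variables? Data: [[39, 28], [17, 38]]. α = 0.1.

χ² = 9.065. df = 1, critical = 2.706. Reject H₀. Variables are dependent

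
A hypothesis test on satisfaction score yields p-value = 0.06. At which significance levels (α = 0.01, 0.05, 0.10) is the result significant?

p = 0.06. Significant at: α = 0.1.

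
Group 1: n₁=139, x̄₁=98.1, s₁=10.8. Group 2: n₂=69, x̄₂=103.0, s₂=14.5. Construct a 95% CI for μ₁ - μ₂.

Difference = -4.9. SE = √(10.8²/139 + 14.5²/69) = 1.971. CI = (-8.76, -1.04)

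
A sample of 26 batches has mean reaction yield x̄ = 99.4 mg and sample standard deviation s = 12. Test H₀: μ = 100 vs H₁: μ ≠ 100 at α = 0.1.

t = (x̄ - μ₀)/(s/√n) = (99.4 - 100)/(12/√26) = -0.255. df = 25, critical t = ±1.708. Fail to reject H₀.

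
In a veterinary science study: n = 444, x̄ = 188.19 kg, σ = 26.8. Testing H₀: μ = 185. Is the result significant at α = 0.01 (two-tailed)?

z = (188.19 - 185)/(26.8/√444) = 2.508. Since |z| ≤ 2.576, not significant at α = 0.01.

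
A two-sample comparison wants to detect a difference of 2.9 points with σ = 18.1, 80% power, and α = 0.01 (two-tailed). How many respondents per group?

n per group = 2(z_α/2 + z_β)²σ²/d² = 2×(2.576 + 0.84)²×18.1²/2.9² = 909.1 → n = 910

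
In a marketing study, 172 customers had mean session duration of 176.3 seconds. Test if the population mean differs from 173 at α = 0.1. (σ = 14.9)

z = (x̄ - μ₀)/(σ/√n) = (176.3 - 173)/(14.9/√172) = 2.905. Critical value: ±1.645. Since |2.905| > 1.645, Reject H₀.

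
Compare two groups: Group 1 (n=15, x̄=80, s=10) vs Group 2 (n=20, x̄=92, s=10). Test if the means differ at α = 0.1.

Pooled sp = 10.0. t = -3.513, df = 33. Critical t = ±1.692. Reject H₀.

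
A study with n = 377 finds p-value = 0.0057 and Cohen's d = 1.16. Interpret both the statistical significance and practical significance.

Statistically significant (p = 0.0057 < 0.05). Cohen's d = 1.16 indicates a large effect size. Both statistical and practical significance should be considered.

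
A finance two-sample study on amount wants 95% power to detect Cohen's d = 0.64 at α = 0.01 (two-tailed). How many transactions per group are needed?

z_{α/2} = 2.576, z_β = Φ⁻¹(0.95) = 1.645. For medium effect (d = 0.64): n per group = 2(z_{α/2} + z_β)²/d² = 2(2.576 + 1.645)²/0.64² = 87.0 → 87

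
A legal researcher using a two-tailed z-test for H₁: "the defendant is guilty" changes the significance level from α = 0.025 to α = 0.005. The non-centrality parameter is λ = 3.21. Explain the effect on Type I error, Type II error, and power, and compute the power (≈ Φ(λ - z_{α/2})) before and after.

Decreasing α from 0.025 to 0.005:
• Type I error rate decreases (α is the Type I rate by definition).
• Critical value moves from z_{α/2} = 2.241 to 2.807, so power = Φ(λ - z_{α/2}) goes from Φ(3.21 - 2.241) = 0.834 to Φ(3.21 - 2.807) = 0.657.
• Type II error rate β = 1 - power therefore increases (0.166 → 0.343).
Appropriate when false positives are costly — here, convicting an innocent person.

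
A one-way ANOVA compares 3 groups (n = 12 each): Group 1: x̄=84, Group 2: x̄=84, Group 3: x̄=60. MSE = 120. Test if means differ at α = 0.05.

Grand mean = 76.0. SS_between = 4608.0, MS_between = 2304.0. F = 19.2, F_crit ≈ 3.285. Reject H₀.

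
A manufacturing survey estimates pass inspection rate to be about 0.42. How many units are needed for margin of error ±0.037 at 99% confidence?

n = z²p(1-p)/E² = 2.576²×0.42×0.58/0.037² = 1180.8 → n = 1181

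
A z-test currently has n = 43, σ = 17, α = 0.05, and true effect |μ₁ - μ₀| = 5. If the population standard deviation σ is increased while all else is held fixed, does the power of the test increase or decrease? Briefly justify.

Power decreases: a larger σ inflates the standard error σ/√n, pulling the sampling distribution under H₁ back toward the critical value.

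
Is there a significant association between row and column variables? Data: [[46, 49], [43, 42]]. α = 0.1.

χ² = 0.084. df = 1, critical = 2.706. Fail to reject H₀. No evidence of dependence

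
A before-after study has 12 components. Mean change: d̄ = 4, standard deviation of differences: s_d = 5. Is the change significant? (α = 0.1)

t = d̄/(s_d/√n) = 4/(5/√12) = 2.771. df = 11, critical t = ±1.796. Reject H₀.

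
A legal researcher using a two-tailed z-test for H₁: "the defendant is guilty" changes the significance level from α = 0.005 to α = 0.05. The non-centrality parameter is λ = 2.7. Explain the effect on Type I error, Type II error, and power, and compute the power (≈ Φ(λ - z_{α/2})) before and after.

Increasing α from 0.005 to 0.05:
• Type I error rate increases (α is the Type I rate by definition).
• Critical value moves from z_{α/2} = 2.807 to 1.96, so power = Φ(λ - z_{α/2}) goes from Φ(2.7 - 2.807) = 0.457 to Φ(2.7 - 1.96) = 0.77.
• Type II error rate β = 1 - power therefore decreases (0.543 → 0.23).
Appropriate when false negatives are costly — here, acquitting a guilty person.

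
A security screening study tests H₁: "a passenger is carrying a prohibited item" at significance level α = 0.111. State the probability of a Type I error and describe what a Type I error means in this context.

P(Type I error) = α = 0.111. A Type I error is rejecting H₀ when H₀ is actually true (false positive) — here, concluding that a passenger is carrying a prohibited item when in fact this is not the case. Consequence: detaining an innocent passenger — delay and inconvenience.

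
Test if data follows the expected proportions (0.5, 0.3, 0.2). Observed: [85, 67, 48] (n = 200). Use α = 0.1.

Expected: [100.0, 60.0, 40.0]. χ² = 4.667. df = 2, critical = 4.605. Reject H₀.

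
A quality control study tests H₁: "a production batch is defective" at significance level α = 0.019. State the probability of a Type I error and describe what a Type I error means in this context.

P(Type I error) = α = 0.019. A Type I error is rejecting H₀ when H₀ is actually true (false positive) — here, concluding that a production batch is defective when in fact this is not the case. Consequence: scrapping a good batch — wasted material and cost for no reason.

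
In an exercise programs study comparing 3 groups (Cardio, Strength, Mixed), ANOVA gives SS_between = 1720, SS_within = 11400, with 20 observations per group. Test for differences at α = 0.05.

df_between = 2, df_within = 57. F = MS_between/MS_within = 860.0/200.0 = 4.3. F_crit ≈ 3.159. Reject H₀. At least one mean differs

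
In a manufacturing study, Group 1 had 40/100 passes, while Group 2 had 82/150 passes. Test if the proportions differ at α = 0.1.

p̂₁ = 0.4, p̂₂ = 0.547, pooled p̂ = 0.488. z = -2.273. Critical: ±1.645. Reject H₀.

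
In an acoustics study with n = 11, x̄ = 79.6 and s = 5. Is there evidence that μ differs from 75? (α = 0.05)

t = (x̄ - μ₀)/(s/√n) = (79.6 - 75)/(5/√11) = 3.051. df = 10, critical t = ±2.228. Reject H₀.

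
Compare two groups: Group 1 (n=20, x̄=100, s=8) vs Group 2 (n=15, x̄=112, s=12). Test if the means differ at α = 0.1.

Pooled sp = 9.9. t = -3.55, df = 33. Critical t = ±1.692. Reject H₀.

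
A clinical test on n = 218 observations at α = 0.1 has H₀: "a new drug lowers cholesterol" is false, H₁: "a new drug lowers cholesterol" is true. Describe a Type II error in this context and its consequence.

Type II error: failing to reject H₀ when it is false — concluding that a new drug lowers cholesterol is not supported when in fact it is. Consequence: shelving an effective drug — patients miss out on a treatment that would have helped.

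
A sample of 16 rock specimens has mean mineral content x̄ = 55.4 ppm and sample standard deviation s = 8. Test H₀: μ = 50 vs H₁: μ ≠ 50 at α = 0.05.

t = (x̄ - μ₀)/(s/√n) = (55.4 - 50)/(8/√16) = 2.7. df = 15, critical t = ±2.131. Reject H₀.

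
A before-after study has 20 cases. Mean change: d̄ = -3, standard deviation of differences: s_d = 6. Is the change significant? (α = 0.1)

t = d̄/(s_d/√n) = -3/(6/√20) = -2.236. df = 19, critical t = ±1.729. Reject H₀.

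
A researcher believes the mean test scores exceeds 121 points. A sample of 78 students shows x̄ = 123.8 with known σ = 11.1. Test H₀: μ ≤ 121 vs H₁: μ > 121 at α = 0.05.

z = 2.228. Critical value: 1.645. Reject H₀.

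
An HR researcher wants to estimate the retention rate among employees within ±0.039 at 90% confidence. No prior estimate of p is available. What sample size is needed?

Conservative approach: use p = 0.5 (maximizes p(1-p) = 0.25). n = z²(0.25)/E² = 1.645²×0.25/0.039² = 444.8 → n = 445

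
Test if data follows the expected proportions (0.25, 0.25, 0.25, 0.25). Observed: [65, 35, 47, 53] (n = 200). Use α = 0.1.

Expected: [50.0, 50.0, 50.0, 50.0]. χ² = 9.36. df = 3, critical = 6.251. Reject H₀.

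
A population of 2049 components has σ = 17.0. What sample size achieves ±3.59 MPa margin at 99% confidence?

Without FPC: n₀ = (2.576×17.0/3.59)² = 148.799. With FPC: n = n₀N/(n₀+N-1) = 138.8 → n = 139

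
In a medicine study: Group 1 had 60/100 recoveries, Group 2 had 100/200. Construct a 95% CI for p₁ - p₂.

p̂₁ = 0.6, p̂₂ = 0.5. Difference = 0.1. CI = (-0.018, 0.218)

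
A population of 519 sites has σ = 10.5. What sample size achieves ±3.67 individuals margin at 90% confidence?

Without FPC: n₀ = (1.645×10.5/3.67)² = 22.15. With FPC: n = n₀N/(n₀+N-1) = 21.3 → n = 22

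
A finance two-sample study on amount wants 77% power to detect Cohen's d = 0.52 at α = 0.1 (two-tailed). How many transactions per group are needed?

z_{α/2} = 1.645, z_β = Φ⁻¹(0.77) = 0.739. For medium effect (d = 0.52): n per group = 2(z_{α/2} + z_β)²/d² = 2(1.645 + 0.739)²/0.52² = 42.04 → 43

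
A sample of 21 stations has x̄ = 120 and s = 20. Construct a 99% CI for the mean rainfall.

CI = x̄ ± t*(s/√n) = 120 ± 2.845(20/√21) = (107.58, 132.42)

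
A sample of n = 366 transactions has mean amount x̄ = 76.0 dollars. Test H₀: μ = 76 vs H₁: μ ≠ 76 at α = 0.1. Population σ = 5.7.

z = (x̄ - μ₀)/(σ/√n) = (76.0 - 76)/(5.7/√366) = 0.0. Critical value: ±1.645. Since |0.0| ≤ 1.645, Fail to reject H₀.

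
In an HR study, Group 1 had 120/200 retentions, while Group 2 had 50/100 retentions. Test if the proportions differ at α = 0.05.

p̂₁ = 0.6, p̂₂ = 0.5, pooled p̂ = 0.567. z = 1.648. Critical: ±1.96. Fail to reject H₀.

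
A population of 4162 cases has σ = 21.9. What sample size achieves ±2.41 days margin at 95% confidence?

Without FPC: n₀ = (1.96×21.9/2.41)² = 317.224. With FPC: n = n₀N/(n₀+N-1) = 294.8 → n = 295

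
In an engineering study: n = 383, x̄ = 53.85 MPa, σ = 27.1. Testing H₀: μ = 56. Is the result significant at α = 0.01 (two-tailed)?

z = (53.85 - 56)/(27.1/√383) = -1.553. Since |z| ≤ 2.576, not significant at α = 0.01.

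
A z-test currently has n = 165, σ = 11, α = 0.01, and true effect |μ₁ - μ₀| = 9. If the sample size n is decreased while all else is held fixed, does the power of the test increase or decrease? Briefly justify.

Power decreases: a smaller n inflates the standard error σ/√n, pulling the sampling distribution under H₁ back toward the critical value.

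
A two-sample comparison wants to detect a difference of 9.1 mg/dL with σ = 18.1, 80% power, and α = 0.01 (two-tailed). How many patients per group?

n per group = 2(z_α/2 + z_β)²σ²/d² = 2×(2.576 + 0.84)²×18.1²/9.1² = 92.3 → n = 93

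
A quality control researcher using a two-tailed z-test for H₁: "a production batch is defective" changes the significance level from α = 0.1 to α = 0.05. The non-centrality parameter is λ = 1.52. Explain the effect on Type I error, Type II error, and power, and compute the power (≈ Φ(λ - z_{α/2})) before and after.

Decreasing α from 0.1 to 0.05:
• Type I error rate decreases (α is the Type I rate by definition).
• Critical value moves from z_{α/2} = 1.645 to 1.96, so power = Φ(λ - z_{α/2}) goes from Φ(1.52 - 1.645) = 0.45 to Φ(1.52 - 1.96) = 0.33.
• Type II error rate β = 1 - power therefore increases (0.55 → 0.67).
Appropriate when false positives are costly — here, scrapping a good batch — wasted material and cost for no reason.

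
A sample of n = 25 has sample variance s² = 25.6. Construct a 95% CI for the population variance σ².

df = 24. χ²_{0.025} = 39.364, χ²_{0.975} = 12.401. CI for σ² = ((n-1)s²/χ²_{α/2}, (n-1)s²/χ²_{1-α/2}) = (24·25.6/39.364, 24·25.6/12.401) = (15.61, 49.54)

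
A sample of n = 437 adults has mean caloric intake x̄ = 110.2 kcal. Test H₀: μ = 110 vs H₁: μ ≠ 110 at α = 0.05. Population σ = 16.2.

z = (x̄ - μ₀)/(σ/√n) = (110.2 - 110)/(16.2/√437) = 0.258. Critical value: ±1.96. Since |0.258| ≤ 1.96, Fail to reject H₀.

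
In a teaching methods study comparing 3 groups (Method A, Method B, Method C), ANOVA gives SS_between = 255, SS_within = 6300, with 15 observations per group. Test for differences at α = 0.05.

df_between = 2, df_within = 42. F = MS_between/MS_within = 127.5/150.0 = 0.85. F_crit ≈ 3.22. Fail to reject H₀.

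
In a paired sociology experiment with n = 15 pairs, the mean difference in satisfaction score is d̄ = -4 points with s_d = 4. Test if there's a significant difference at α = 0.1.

t = d̄/(s_d/√n) = -4/(4/√15) = -3.873. df = 14, critical t = ±1.761. Reject H₀.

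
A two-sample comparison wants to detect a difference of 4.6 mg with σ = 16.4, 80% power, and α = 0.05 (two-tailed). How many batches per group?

n per group = 2(z_α/2 + z_β)²σ²/d² = 2×(1.96 + 0.84)²×16.4²/4.6² = 199.3 → n = 200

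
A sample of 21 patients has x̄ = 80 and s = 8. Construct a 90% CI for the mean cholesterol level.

CI = x̄ ± t*(s/√n) = 80 ± 1.725(8/√21) = (76.99, 83.01)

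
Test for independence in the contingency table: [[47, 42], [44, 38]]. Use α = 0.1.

χ² = 0.012. df = 1, critical = 2.706. Fail to reject H₀. No evidence of dependence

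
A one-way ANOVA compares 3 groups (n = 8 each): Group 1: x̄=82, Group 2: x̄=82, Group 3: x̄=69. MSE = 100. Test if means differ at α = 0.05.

Grand mean = 77.67. SS_between = 901.33, MS_between = 450.67. F = 4.507, F_crit ≈ 3.467. Reject H₀.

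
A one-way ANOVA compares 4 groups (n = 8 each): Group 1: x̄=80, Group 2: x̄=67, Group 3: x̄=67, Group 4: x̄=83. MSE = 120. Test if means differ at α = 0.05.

Grand mean = 74.25. SS_between = 1718.0, MS_between = 572.67. F = 4.772, F_crit ≈ 2.947. Reject H₀.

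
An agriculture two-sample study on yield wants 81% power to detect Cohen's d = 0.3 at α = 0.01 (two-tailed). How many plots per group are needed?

z_{α/2} = 2.576, z_β = Φ⁻¹(0.81) = 0.878. For small effect (d = 0.3): n per group = 2(z_{α/2} + z_β)²/d² = 2(2.576 + 0.878)²/0.3² = 265.1 → 266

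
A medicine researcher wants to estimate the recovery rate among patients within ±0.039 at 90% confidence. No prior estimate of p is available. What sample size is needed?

Conservative approach: use p = 0.5 (maximizes p(1-p) = 0.25). n = z²(0.25)/E² = 1.645²×0.25/0.039² = 444.8 → n = 445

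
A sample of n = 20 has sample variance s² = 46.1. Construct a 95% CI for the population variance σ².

df = 19. χ²_{0.025} = 32.852, χ²_{0.975} = 8.907. CI for σ² = ((n-1)s²/χ²_{α/2}, (n-1)s²/χ²_{1-α/2}) = (19·46.1/32.852, 19·46.1/8.907) = (26.66, 98.34)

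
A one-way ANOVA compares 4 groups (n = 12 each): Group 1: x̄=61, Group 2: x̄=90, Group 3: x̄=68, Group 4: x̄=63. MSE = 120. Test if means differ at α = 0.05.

Grand mean = 70.5. SS_between = 6396.0, MS_between = 2132.0. F = 17.767, F_crit ≈ 2.816. Reject H₀.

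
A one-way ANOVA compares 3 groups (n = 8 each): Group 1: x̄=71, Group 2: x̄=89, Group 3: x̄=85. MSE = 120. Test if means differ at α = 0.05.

Grand mean = 81.67. SS_between = 1429.33, MS_between = 714.67. F = 5.956, F_crit ≈ 3.467. Reject H₀.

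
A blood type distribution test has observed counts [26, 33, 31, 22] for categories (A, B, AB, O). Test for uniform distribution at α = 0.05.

Expected = 28 each. χ² = Σ(O-E)²/E = 2.643. df = 3, critical value = 7.815. Fail to reject H₀.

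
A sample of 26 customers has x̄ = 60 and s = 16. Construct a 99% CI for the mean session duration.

CI = x̄ ± t*(s/√n) = 60 ± 2.787(16/√26) = (51.25, 68.75)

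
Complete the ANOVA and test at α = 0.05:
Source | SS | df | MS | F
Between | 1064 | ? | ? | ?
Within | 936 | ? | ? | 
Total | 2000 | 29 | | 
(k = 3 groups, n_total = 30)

df_between = 2, df_within = 27. MS_between = 532.0, MS_within = 34.67. F = 15.346, F_crit ≈ 3.354. Reject H₀.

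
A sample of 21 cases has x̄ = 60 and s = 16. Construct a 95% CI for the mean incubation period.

CI = x̄ ± t*(s/√n) = 60 ± 2.086(16/√21) = (52.72, 67.28)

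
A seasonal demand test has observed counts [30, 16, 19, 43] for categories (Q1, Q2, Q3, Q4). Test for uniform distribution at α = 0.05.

Expected = 27 each. χ² = Σ(O-E)²/E = 16.667. df = 3, critical value = 7.815. Reject H₀.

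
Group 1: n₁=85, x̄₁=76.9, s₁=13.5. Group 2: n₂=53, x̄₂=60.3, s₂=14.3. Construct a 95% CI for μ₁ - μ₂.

Difference = 16.6. SE = √(13.5²/85 + 14.3²/53) = 2.45. CI = (11.8, 21.4)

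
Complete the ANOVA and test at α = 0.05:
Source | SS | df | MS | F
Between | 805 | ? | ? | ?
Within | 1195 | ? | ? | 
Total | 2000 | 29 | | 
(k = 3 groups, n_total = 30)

df_between = 2, df_within = 27. MS_between = 402.5, MS_within = 44.26. F = 9.094, F_crit ≈ 3.354. Reject H₀.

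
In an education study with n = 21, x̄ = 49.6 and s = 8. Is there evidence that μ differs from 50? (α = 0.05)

t = (x̄ - μ₀)/(s/√n) = (49.6 - 50)/(8/√21) = -0.229. df = 20, critical t = ±2.086. Fail to reject H₀.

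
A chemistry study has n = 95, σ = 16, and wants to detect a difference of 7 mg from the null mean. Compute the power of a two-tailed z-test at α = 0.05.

SE = σ/√n = 16/√95 = 1.642. Non-centrality λ = d/SE = 7/1.642 = 4.264. Power ≈ Φ(λ - z_{α/2}) = Φ(4.264 - 1.96) = Φ(2.304) = 0.989.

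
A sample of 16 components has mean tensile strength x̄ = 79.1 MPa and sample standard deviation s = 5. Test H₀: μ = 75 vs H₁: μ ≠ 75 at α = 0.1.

t = (x̄ - μ₀)/(s/√n) = (79.1 - 75)/(5/√16) = 3.28. df = 15, critical t = ±1.753. Reject H₀.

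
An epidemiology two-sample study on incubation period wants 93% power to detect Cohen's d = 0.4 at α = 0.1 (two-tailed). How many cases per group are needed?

z_{α/2} = 1.645, z_β = Φ⁻¹(0.93) = 1.476. For small effect (d = 0.4): n per group = 2(z_{α/2} + z_β)²/d² = 2(1.645 + 1.476)²/0.4² = 121.8 → 122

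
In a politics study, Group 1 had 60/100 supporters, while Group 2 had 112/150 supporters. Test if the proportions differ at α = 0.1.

p̂₁ = 0.6, p̂₂ = 0.747, pooled p̂ = 0.688. z = -2.452. Critical: ±1.645. Reject H₀.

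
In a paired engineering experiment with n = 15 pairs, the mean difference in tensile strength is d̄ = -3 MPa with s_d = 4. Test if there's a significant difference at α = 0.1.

t = d̄/(s_d/√n) = -3/(4/√15) = -2.905. df = 14, critical t = ±1.761. Reject H₀.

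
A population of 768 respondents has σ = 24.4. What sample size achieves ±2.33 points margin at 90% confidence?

Without FPC: n₀ = (1.645×24.4/2.33)² = 296.756. With FPC: n = n₀N/(n₀+N-1) = 214.2 → n = 215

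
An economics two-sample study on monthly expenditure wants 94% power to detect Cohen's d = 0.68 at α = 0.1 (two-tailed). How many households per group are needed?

z_{α/2} = 1.645, z_β = Φ⁻¹(0.94) = 1.555. For medium effect (d = 0.68): n per group = 2(z_{α/2} + z_β)²/d² = 2(1.645 + 1.555)²/0.68² = 44.3 → 45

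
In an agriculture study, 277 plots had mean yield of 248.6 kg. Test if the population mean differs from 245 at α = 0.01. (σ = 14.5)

z = (x̄ - μ₀)/(σ/√n) = (248.6 - 245)/(14.5/√277) = 4.132. Critical value: ±2.576. Since |4.132| > 2.576, Reject H₀.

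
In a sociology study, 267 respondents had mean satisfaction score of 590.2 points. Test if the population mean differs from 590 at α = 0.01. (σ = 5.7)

z = (x̄ - μ₀)/(σ/√n) = (590.2 - 590)/(5.7/√267) = 0.573. Critical value: ±2.576. Since |0.573| ≤ 2.576, Fail to reject H₀.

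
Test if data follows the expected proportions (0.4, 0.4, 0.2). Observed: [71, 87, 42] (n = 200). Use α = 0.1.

Expected: [80.0, 80.0, 40.0]. χ² = 1.725. df = 2, critical = 4.605. Fail to reject H₀.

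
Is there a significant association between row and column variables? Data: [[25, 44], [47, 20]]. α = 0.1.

χ² = 15.696. df = 1, critical = 2.706. Reject H₀. Variables are dependent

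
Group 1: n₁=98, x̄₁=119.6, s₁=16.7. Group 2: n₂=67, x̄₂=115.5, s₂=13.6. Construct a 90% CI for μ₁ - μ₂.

Difference = 4.1. SE = √(16.7²/98 + 13.6²/67) = 2.368. CI = (0.2, 8.0)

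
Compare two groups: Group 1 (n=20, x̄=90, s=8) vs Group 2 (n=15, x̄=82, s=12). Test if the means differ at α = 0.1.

Pooled sp = 9.9. t = 2.367, df = 33. Critical t = ±1.692. Reject H₀.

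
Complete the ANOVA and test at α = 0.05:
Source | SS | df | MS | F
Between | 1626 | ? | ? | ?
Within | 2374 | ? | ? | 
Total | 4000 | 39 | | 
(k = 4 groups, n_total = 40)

df_between = 3, df_within = 36. MS_between = 542.0, MS_within = 65.94. F = 8.219, F_crit ≈ 2.866. Reject H₀.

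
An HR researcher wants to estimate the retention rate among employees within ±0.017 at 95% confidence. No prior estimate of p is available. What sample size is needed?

Conservative approach: use p = 0.5 (maximizes p(1-p) = 0.25). n = z²(0.25)/E² = 1.96²×0.25/0.017² = 3323.2 → n = 3324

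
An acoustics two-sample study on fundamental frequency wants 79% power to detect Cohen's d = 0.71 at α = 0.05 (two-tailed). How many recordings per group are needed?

z_{α/2} = 1.96, z_β = Φ⁻¹(0.79) = 0.806. For medium effect (d = 0.71): n per group = 2(z_{α/2} + z_β)²/d² = 2(1.96 + 0.806)²/0.71² = 30.4 → 31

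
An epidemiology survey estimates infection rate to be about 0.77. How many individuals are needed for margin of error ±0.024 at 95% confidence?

n = z²p(1-p)/E² = 1.96²×0.77×0.23/0.024² = 1181.2 → n = 1182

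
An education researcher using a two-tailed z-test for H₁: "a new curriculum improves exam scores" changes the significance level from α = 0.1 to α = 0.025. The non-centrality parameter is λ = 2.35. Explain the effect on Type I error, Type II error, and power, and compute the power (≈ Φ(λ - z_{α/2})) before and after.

Decreasing α from 0.1 to 0.025:
• Type I error rate decreases (α is the Type I rate by definition).
• Critical value moves from z_{α/2} = 1.645 to 2.241, so power = Φ(λ - z_{α/2}) goes from Φ(2.35 - 1.645) = 0.76 to Φ(2.35 - 2.241) = 0.543.
• Type II error rate β = 1 - power therefore increases (0.24 → 0.457).
Appropriate when false positives are costly — here, adopting a curriculum that gives no real benefit — disruption for nothing.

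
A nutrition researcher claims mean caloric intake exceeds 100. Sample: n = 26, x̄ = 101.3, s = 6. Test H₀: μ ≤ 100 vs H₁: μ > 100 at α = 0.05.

t = (101.3 - 100)/(6/√26) = 1.105, df = 25. Critical t = 1.708. Fail to reject H₀.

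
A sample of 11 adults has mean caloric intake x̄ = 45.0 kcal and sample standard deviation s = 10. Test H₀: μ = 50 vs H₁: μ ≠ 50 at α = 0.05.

t = (x̄ - μ₀)/(s/√n) = (45.0 - 50)/(10/√11) = -1.658. df = 10, critical t = ±2.228. Fail to reject H₀.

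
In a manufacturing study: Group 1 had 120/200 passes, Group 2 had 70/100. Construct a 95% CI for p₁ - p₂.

p̂₁ = 0.6, p̂₂ = 0.7. Difference = -0.1. CI = (-0.213, 0.013)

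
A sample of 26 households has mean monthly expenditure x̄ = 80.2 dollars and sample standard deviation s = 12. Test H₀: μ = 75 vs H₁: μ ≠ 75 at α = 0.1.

t = (x̄ - μ₀)/(s/√n) = (80.2 - 75)/(12/√26) = 2.21. df = 25, critical t = ±1.708. Reject H₀.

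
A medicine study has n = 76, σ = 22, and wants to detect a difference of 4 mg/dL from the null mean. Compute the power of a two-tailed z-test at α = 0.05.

SE = σ/√n = 22/√76 = 2.524. Non-centrality λ = d/SE = 4/2.524 = 1.585. Power ≈ Φ(λ - z_{α/2}) = Φ(1.585 - 1.96) = Φ(-0.375) = 0.354.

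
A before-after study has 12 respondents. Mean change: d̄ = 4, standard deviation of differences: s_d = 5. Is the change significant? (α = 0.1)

t = d̄/(s_d/√n) = 4/(5/√12) = 2.771. df = 11, critical t = ±1.796. Reject H₀.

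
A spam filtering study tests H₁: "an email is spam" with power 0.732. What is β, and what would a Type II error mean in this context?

β = 1 - power = 1 - 0.732 = 0.268. A Type II error is failing to reject H₀ when H₀ is false (false negative) — here, failing to conclude that an email is spam when in fact it is true. Consequence: a spam email lands in the inbox.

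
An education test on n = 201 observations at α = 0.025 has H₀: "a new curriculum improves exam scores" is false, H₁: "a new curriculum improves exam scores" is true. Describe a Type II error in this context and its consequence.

Type II error: failing to reject H₀ when it is false — concluding that a new curriculum improves exam scores is not supported when in fact it is. Consequence: keeping the old curriculum when the new one would have helped students.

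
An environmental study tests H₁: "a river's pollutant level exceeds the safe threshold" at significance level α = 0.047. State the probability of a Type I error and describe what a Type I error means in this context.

P(Type I error) = α = 0.047. A Type I error is rejecting H₀ when H₀ is actually true (false positive) — here, concluding that a river's pollutant level exceeds the safe threshold when in fact this is not the case. Consequence: shutting down a compliant factory unnecessarily.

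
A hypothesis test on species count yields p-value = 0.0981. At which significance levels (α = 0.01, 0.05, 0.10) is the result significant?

p = 0.0981. Significant at: α = 0.1.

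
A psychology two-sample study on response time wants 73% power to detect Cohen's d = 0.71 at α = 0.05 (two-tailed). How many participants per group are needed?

z_{α/2} = 1.96, z_β = Φ⁻¹(0.73) = 0.613. For medium effect (d = 0.71): n per group = 2(z_{α/2} + z_β)²/d² = 2(1.96 + 0.613)²/0.71² = 26.3 → 27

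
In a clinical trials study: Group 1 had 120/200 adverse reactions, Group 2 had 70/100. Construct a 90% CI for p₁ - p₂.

p̂₁ = 0.6, p̂₂ = 0.7. Difference = -0.1. CI = (-0.194, -0.006)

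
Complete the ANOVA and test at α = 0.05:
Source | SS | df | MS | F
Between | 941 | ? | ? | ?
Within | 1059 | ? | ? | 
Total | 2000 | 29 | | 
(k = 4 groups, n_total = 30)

df_between = 3, df_within = 26. MS_between = 313.67, MS_within = 40.73. F = 7.701, F_crit ≈ 2.975. Reject H₀.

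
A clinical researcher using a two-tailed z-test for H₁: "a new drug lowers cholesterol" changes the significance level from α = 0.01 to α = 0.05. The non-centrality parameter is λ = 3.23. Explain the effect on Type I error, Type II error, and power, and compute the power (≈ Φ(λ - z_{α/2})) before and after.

Increasing α from 0.01 to 0.05:
• Type I error rate increases (α is the Type I rate by definition).
• Critical value moves from z_{α/2} = 2.576 to 1.96, so power = Φ(λ - z_{α/2}) goes from Φ(3.23 - 2.576) = 0.743 to Φ(3.23 - 1.96) = 0.898.
• Type II error rate β = 1 - power therefore decreases (0.257 → 0.102).
Appropriate when false negatives are costly — here, shelving an effective drug — patients miss out on a treatment that would have helped.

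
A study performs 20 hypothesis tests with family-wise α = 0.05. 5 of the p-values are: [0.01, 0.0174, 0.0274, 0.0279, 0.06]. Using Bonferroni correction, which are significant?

Bonferroni α = 0.05/20 = 0.0025. None of the given p-values are significant.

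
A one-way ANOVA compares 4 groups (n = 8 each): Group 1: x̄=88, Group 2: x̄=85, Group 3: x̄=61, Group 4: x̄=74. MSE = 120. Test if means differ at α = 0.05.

Grand mean = 77.0. SS_between = 3600.0, MS_between = 1200.0. F = 10.0, F_crit ≈ 2.947. Reject H₀.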